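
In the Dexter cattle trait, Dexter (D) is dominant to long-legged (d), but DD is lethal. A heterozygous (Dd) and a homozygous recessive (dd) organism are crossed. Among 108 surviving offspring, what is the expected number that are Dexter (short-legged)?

Cross: Dd × dd
Punnett square offspring (before lethality): 2 Dd, 2 dd
No DD offspring are produced in this cross.
Dexter (short-legged): 2 out of 4 → fraction 1/2
Expected count = 1/2 × 108 = 54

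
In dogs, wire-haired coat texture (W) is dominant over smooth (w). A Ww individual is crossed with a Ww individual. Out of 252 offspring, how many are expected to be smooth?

Punnett square for Ww × Ww:
Offspring genotypes: 1 WW, 2 Ww, 1 ww
wire-haired: 3, smooth: 1
smooth: 1 out of 4 → fraction 1/4
Expected count = 1/4 × 252 = 63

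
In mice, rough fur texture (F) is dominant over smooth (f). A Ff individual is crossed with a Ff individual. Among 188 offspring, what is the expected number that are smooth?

Punnett square for Ff × Ff:
Offspring genotypes: 1 FF, 2 Ff, 1 ff
rough: 3, smooth: 1
smooth: 1 out of 4 → fraction 1/4
Expected count = 1/4 × 188 = 47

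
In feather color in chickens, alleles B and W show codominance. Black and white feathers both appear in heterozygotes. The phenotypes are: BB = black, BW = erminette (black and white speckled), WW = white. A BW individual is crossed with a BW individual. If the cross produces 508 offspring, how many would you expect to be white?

Punnett square for BW × BW:
Offspring genotypes: 1 BB, 2 BW, 1 WW
Phenotype counts: 1 black, 2 erminette (black and white speckled), 1 white
white: 1 out of 4 → fraction 1/4
Expected count = 1/4 × 508 = 127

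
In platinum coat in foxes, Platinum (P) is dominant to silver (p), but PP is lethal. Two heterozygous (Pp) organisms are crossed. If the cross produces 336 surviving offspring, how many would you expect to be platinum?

Cross: Pp × Pp
Punnett square offspring (before lethality): 1 PP, 2 Pp, 1 pp
The PP genotype is lethal (embryos die); surviving offspring: 2 Pp, 1 pp
platinum: 2 out of 3 → fraction 2/3
Expected count = 2/3 × 336 = 224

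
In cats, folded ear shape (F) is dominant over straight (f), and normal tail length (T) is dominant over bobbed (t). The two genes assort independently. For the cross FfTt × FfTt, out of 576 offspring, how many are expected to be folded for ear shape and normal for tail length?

Dihybrid cross FfTt × FfTt — consider each gene separately:
ear shape: Ff × Ff → 1 FF, 2 Ff, 1 ff → 3 F_ : 1 ff (out of 4)
tail length: Tt × Tt → 1 TT, 2 Tt, 1 tt → 3 T_ : 1 tt (out of 4)
Looking for: folded (F_) and normal (T_)
P(folded) = 3/4, P(normal) = 3/4
P(both) = 3/4 × 3/4 = 9/16
Expected count = 9/16 × 576 = 324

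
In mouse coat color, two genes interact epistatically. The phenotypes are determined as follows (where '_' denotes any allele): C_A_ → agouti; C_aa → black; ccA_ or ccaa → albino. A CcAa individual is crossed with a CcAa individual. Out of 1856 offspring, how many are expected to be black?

Cross: CcAa × CcAa — consider each gene separately:
C gene: Cc × Cc → 1 CC, 2 Cc, 1 cc → 3 C_ : 1 cc (out of 4)
A gene: Aa × Aa → 1 AA, 2 Aa, 1 aa → 3 A_ : 1 aa (out of 4)
Genotype classes (out of 4 × 4 = 16): C_A_ = 3×3 = 9; C_aa = 3×1 = 3; ccA_ = 1×3 = 3; ccaa = 1×1 = 1
Apply the phenotype rules: C_A_ (9) → agouti; C_aa (3) → black; ccA_ (3) + ccaa (1) → albino
Phenotype counts (out of 16): 9 agouti, 3 black, 4 albino
black: 3 out of 16 → fraction 3/16
Expected count = 3/16 × 1856 = 348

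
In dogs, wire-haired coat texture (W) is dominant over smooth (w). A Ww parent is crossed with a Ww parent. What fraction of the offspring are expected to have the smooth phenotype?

Punnett square for Ww × Ww:
Offspring genotypes: 1 WW, 2 Ww, 1 ww
Total offspring: 4
Count with target: 1
Probability: 1/4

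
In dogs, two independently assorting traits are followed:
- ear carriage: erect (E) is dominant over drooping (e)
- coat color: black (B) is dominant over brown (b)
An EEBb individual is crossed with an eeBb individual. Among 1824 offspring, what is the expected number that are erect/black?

Dihybrid cross EEBb × eeBb — consider each gene separately:
ear carriage: EE × ee → 4 Ee → 4 E_ (out of 4)
coat color: Bb × Bb → 1 BB, 2 Bb, 1 bb → 3 B_ : 1 bb (out of 4)
Combine (counts out of 4 × 4 = 16): erect/black (E_B_) = 4×3 = 12; erect/brown (E_bb) = 4×1 = 4
Phenotype counts (out of 16): 12 erect/black, 4 erect/brown
erect/black: 12 out of 16 → fraction 3/4
Expected count = 3/4 × 1824 = 1368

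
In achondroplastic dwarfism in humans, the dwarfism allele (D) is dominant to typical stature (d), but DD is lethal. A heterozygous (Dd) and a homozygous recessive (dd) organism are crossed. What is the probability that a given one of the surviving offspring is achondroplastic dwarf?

Cross: Dd × dd
Punnett square offspring (before lethality): 2 Dd, 2 dd
No DD offspring are produced in this cross.
achondroplastic dwarf: 2 out of 4
Probability: 2/4 = 1/2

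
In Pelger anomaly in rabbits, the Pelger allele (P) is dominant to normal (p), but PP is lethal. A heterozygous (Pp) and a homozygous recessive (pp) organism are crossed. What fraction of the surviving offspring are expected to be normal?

Cross: Pp × pp
Punnett square offspring (before lethality): 2 Pp, 2 pp
No PP offspring are produced in this cross.
normal: 2 out of 4
Probability: 2/4 = 1/2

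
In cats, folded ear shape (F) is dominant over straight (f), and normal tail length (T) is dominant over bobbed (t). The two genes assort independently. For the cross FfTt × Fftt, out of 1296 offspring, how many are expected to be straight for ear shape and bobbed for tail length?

Dihybrid cross FfTt × Fftt — consider each gene separately:
ear shape: Ff × Ff → 1 FF, 2 Ff, 1 ff → 3 F_ : 1 ff (out of 4)
tail length: Tt × tt → 2 Tt, 2 tt → 2 T_ : 2 tt (out of 4)
Looking for: straight (ff) and bobbed (tt)
P(straight) = 1/4, P(bobbed) = 2/4
P(both) = 1/4 × 2/4 = 2/16 = 1/8
Expected count = 1/8 × 1296 = 162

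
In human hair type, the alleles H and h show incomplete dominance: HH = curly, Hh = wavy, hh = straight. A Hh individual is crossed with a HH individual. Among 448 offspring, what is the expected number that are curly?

Punnett square for Hh × HH:
Offspring genotypes: 2 HH, 2 Hh
Phenotype counts: 2 curly, 2 wavy
curly: 2 out of 4 → fraction 1/2
Expected count = 1/2 × 448 = 224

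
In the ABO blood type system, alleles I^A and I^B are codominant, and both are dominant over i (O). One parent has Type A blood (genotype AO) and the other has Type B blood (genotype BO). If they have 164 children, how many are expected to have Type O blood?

Cross: AO × BO
Possible offspring genotypes: 1 AB, 1 AO, 1 BO, 1 OO
Blood type counts: 1 Type AB, 1 Type A, 1 Type B, 1 Type O
Probability of Type O: 1/4
Expected count = 1/4 × 164 = 41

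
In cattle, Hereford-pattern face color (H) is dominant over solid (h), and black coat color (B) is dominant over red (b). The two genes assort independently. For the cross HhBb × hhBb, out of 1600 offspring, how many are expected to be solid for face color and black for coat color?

Dihybrid cross HhBb × hhBb — consider each gene separately:
face color: Hh × hh → 2 Hh, 2 hh → 2 H_ : 2 hh (out of 4)
coat color: Bb × Bb → 1 BB, 2 Bb, 1 bb → 3 B_ : 1 bb (out of 4)
Looking for: solid (hh) and black (B_)
P(solid) = 2/4, P(black) = 3/4
P(both) = 2/4 × 3/4 = 6/16 = 3/8
Expected count = 3/8 × 1600 = 600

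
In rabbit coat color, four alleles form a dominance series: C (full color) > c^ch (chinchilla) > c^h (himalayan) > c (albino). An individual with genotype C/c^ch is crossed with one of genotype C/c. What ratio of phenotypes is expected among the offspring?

Cross: C/c^ch × C/c
Allele dominance: C > c^ch > c^h > c
Offspring genotypes: 1 C/C, 1 C/c, 1 C/c^ch, 1 c^ch/c
Phenotype counts: 3 full color, 1 chinchilla
Ratio: 3 full color : 1 chinchilla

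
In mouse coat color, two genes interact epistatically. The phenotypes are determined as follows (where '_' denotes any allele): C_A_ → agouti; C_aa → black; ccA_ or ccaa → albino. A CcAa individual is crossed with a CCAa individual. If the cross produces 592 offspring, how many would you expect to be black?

Cross: CcAa × CCAa — consider each gene separately:
C gene: Cc × CC → 2 CC, 2 Cc → 4 C_ (out of 4)
A gene: Aa × Aa → 1 AA, 2 Aa, 1 aa → 3 A_ : 1 aa (out of 4)
Genotype classes (out of 4 × 4 = 16): C_A_ = 4×3 = 12; C_aa = 4×1 = 4
Apply the phenotype rules: C_A_ (12) → agouti; C_aa (4) → black
Phenotype counts (out of 16): 12 agouti, 4 black
black: 4 out of 16 → fraction 1/4
Expected count = 1/4 × 592 = 148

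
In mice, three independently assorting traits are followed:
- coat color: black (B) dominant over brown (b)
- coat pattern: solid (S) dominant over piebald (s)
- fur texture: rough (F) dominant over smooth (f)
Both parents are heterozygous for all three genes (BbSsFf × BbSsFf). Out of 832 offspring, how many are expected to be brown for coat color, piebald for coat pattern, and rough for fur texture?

Trihybrid cross: BbSsFf × BbSsFf
Each trait segregates independently with a 3:1 phenotypic ratio, so each gene contributes 3/4 (dominant) or 1/4 (recessive).
Target: brown (coat color), piebald (coat pattern), rough (fur texture)
Probability = product of independent per-trait probabilities
= 1/4 × 1/4 × 3/4 = 3/64
Expected count = 3/64 × 832 = 39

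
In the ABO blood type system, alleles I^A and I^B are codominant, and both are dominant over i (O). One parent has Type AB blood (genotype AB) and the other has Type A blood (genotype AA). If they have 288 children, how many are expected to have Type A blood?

Cross: AB × AA
Possible offspring genotypes: 2 AA, 2 AB
Blood type counts: 2 Type A, 2 Type AB
Probability of Type A: 2/4 = 1/2
Expected count = 1/2 × 288 = 144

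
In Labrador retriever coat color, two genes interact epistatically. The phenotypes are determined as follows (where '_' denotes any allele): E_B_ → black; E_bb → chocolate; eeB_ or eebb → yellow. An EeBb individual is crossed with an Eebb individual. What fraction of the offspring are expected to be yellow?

Cross: EeBb × Eebb — consider each gene separately:
E gene: Ee × Ee → 1 EE, 2 Ee, 1 ee → 3 E_ : 1 ee (out of 4)
B gene: Bb × bb → 2 Bb, 2 bb → 2 B_ : 2 bb (out of 4)
Genotype classes (out of 4 × 4 = 16): E_B_ = 3×2 = 6; E_bb = 3×2 = 6; eeB_ = 1×2 = 2; eebb = 1×2 = 2
Apply the phenotype rules: E_B_ (6) → black; E_bb (6) → chocolate; eeB_ (2) + eebb (2) → yellow
Phenotype counts (out of 16): 6 black, 6 chocolate, 4 yellow
yellow: 4 out of 16
Probability: 4/16 = 1/4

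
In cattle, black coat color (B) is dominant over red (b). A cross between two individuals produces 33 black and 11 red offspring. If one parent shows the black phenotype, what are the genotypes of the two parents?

Observed offspring: 33 black, 11 red
The observed ratio simplifies to 3:1. Red (bb) offspring appear, so each parent must contribute one b allele. The parent stated to show black carries B, so it is Bb. The other parent is then either Bb or bb: Bb × bb would give a 1:1 split, whereas Bb × Bb gives 3:1 — matching the data. So both parents are heterozygous (Bb × Bb).
Parent genotypes: Bb × Bb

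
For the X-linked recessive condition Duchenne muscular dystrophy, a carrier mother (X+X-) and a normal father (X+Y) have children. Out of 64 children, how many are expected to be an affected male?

Cross: X+X- × X+Y
Offspring: 1 X+X+, 1 X+Y, 1 X+X-, 1 X-Y
Probability of an affected male: 1/4
Expected count = 1/4 × 64 = 16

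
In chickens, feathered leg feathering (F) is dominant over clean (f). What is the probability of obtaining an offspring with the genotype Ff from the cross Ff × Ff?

Punnett square for Ff × Ff:
Offspring genotypes: 1 FF, 2 Ff, 1 ff
Total offspring: 4
Count with target: 2
Probability: 2/4 = 1/2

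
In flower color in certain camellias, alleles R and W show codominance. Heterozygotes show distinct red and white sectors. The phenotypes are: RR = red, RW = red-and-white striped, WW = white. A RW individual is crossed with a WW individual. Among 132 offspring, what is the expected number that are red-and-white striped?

Punnett square for RW × WW:
Offspring genotypes: 2 RW, 2 WW
Phenotype counts: 2 red-and-white striped, 2 white
red-and-white striped: 2 out of 4 → fraction 1/2
Expected count = 1/2 × 132 = 66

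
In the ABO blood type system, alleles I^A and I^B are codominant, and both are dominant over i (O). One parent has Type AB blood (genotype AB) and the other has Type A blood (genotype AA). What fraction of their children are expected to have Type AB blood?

Cross: AB × AA
Possible offspring genotypes: 2 AA, 2 AB
Blood type counts: 2 Type A, 2 Type AB
Probability of Type AB: 2/4 = 1/2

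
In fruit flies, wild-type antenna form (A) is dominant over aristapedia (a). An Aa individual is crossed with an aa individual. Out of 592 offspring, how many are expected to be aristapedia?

Punnett square for Aa × aa:
Offspring genotypes: 2 Aa, 2 aa
wild-type: 2, aristapedia: 2
aristapedia: 2 out of 4 → fraction 1/2
Expected count = 1/2 × 592 = 296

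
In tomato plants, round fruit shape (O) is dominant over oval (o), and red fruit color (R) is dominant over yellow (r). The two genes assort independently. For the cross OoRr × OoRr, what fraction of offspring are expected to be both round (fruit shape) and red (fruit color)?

Dihybrid cross OoRr × OoRr — consider each gene separately:
fruit shape: Oo × Oo → 1 OO, 2 Oo, 1 oo → 3 O_ : 1 oo (out of 4)
fruit color: Rr × Rr → 1 RR, 2 Rr, 1 rr → 3 R_ : 1 rr (out of 4)
Looking for: round (O_) and red (R_)
P(round) = 3/4, P(red) = 3/4
P(both) = 3/4 × 3/4 = 9/16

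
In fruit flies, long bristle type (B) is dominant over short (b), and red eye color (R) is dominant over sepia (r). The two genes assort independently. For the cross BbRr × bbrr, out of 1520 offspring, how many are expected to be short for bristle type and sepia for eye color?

Dihybrid cross BbRr × bbrr — consider each gene separately:
bristle type: Bb × bb → 2 Bb, 2 bb → 2 B_ : 2 bb (out of 4)
eye color: Rr × rr → 2 Rr, 2 rr → 2 R_ : 2 rr (out of 4)
Looking for: short (bb) and sepia (rr)
P(short) = 2/4, P(sepia) = 2/4
P(both) = 2/4 × 2/4 = 4/16 = 1/4
Expected count = 1/4 × 1520 = 380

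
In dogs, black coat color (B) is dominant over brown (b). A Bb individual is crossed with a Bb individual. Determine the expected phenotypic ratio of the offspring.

Punnett square for Bb × Bb:
Offspring genotypes: 1 BB, 2 Bb, 1 bb
black: 3, brown: 1
Ratio: 3:1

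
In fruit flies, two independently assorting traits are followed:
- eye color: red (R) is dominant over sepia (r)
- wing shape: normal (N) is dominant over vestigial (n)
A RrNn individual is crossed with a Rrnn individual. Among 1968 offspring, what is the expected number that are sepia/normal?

Dihybrid cross RrNn × Rrnn — consider each gene separately:
eye color: Rr × Rr → 1 RR, 2 Rr, 1 rr → 3 R_ : 1 rr (out of 4)
wing shape: Nn × nn → 2 Nn, 2 nn → 2 N_ : 2 nn (out of 4)
Combine (counts out of 4 × 4 = 16): red/normal (R_N_) = 3×2 = 6; red/vestigial (R_nn) = 3×2 = 6; sepia/normal (rrN_) = 1×2 = 2; sepia/vestigial (rrnn) = 1×2 = 2
Phenotype counts (out of 16): 6 red/normal, 6 red/vestigial, 2 sepia/normal, 2 sepia/vestigial
sepia/normal: 2 out of 16 → fraction 1/8
Expected count = 1/8 × 1968 = 246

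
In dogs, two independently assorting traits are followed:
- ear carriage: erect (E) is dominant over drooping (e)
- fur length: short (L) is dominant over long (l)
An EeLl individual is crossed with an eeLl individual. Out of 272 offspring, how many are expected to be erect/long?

Dihybrid cross EeLl × eeLl — consider each gene separately:
ear carriage: Ee × ee → 2 Ee, 2 ee → 2 E_ : 2 ee (out of 4)
fur length: Ll × Ll → 1 LL, 2 Ll, 1 ll → 3 L_ : 1 ll (out of 4)
Combine (counts out of 4 × 4 = 16): erect/short (E_L_) = 2×3 = 6; erect/long (E_ll) = 2×1 = 2; drooping/short (eeL_) = 2×3 = 6; drooping/long (eell) = 2×1 = 2
Phenotype counts (out of 16): 6 erect/short, 2 erect/long, 6 drooping/short, 2 drooping/long
erect/long: 2 out of 16 → fraction 1/8
Expected count = 1/8 × 272 = 34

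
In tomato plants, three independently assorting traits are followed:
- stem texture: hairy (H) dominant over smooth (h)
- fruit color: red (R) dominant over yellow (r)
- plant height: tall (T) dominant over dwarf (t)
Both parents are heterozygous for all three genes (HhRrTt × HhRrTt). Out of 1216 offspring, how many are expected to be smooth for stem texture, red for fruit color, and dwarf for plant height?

Trihybrid cross: HhRrTt × HhRrTt
Each trait segregates independently with a 3:1 phenotypic ratio, so each gene contributes 3/4 (dominant) or 1/4 (recessive).
Target: smooth (stem texture), red (fruit color), dwarf (plant height)
Probability = product of independent per-trait probabilities
= 1/4 × 3/4 × 1/4 = 3/64
Expected count = 3/64 × 1216 = 57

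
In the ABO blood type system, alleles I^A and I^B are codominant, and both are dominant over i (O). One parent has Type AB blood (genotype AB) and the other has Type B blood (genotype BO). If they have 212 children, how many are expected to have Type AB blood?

Cross: AB × BO
Possible offspring genotypes: 1 AB, 1 AO, 1 BB, 1 BO
Blood type counts: 1 Type AB, 1 Type A, 2 Type B
Probability of Type AB: 1/4
Expected count = 1/4 × 212 = 53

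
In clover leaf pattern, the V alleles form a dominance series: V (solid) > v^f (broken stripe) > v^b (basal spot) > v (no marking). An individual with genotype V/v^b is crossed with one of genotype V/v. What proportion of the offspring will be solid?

Cross: V/v^b × V/v
Allele dominance: V > v^f > v^b > v
Offspring genotypes: 1 V/V, 1 V/v, 1 V/v^b, 1 v^b/v
Phenotype counts: 3 solid, 1 basal spot
solid: 3 out of 4
Probability: 3/4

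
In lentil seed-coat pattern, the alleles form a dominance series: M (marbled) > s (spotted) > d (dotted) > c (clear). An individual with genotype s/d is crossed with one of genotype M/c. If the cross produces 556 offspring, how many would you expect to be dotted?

Cross: s/d × M/c
Allele dominance: M > s > d > c
Offspring genotypes: 1 M/s, 1 s/c, 1 M/d, 1 d/c
Phenotype counts: 2 marbled, 1 spotted, 1 dotted
dotted: 1 out of 4 → fraction 1/4
Expected count = 1/4 × 556 = 139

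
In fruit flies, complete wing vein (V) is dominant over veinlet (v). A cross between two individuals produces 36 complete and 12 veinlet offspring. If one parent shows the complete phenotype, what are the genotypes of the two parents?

Observed offspring: 36 complete, 12 veinlet
The observed ratio simplifies to 3:1. Veinlet (vv) offspring appear, so each parent must contribute one v allele. The parent stated to show complete carries V, so it is Vv. The other parent is then either Vv or vv: Vv × vv would give a 1:1 split, whereas Vv × Vv gives 3:1 — matching the data. So both parents are heterozygous (Vv × Vv).
Parent genotypes: Vv × Vv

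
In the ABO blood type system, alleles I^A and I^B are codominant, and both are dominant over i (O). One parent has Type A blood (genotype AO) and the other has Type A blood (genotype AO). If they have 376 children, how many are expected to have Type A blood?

Cross: AO × AO
Possible offspring genotypes: 1 AA, 2 AO, 1 OO
Blood type counts: 3 Type A, 1 Type O
Probability of Type A: 3/4
Expected count = 3/4 × 376 = 282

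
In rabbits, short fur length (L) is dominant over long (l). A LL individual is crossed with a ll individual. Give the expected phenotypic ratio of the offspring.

Punnett square for LL × ll:
Offspring genotypes: 4 Ll
short: 4, long: 0
Ratio: all short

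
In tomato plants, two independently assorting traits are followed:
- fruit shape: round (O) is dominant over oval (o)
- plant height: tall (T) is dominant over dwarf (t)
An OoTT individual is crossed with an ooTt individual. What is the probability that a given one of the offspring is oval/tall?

Dihybrid cross OoTT × ooTt — consider each gene separately:
fruit shape: Oo × oo → 2 Oo, 2 oo → 2 O_ : 2 oo (out of 4)
plant height: TT × Tt → 2 TT, 2 Tt → 4 T_ (out of 4)
Combine (counts out of 4 × 4 = 16): round/tall (O_T_) = 2×4 = 8; oval/tall (ooT_) = 2×4 = 8
Phenotype counts (out of 16): 8 round/tall, 8 oval/tall
oval/tall: 8 out of 16
Probability: 8/16 = 1/2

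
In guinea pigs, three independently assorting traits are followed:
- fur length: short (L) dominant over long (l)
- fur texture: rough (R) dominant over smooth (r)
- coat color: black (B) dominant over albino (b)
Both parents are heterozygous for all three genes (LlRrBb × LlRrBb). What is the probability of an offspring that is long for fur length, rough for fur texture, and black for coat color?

Trihybrid cross: LlRrBb × LlRrBb
Each trait segregates independently with a 3:1 phenotypic ratio, so each gene contributes 3/4 (dominant) or 1/4 (recessive).
Target: long (fur length), rough (fur texture), black (coat color)
Probability = product of independent per-trait probabilities
= 1/4 × 3/4 × 3/4 = 9/64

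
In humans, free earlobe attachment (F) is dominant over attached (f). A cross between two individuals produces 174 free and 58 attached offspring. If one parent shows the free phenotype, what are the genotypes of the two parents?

Observed offspring: 174 free, 58 attached
The observed ratio simplifies to 3:1. Attached (ff) offspring appear, so each parent must contribute one f allele. The parent stated to show free carries F, so it is Ff. The other parent is then either Ff or ff: Ff × ff would give a 1:1 split, whereas Ff × Ff gives 3:1 — matching the data. So both parents are heterozygous (Ff × Ff).
Parent genotypes: Ff × Ff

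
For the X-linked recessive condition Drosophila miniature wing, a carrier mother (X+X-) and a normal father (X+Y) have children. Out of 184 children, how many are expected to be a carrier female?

Cross: X+X- × X+Y
Offspring: 1 X+X+, 1 X+Y, 1 X+X-, 1 X-Y
Probability of a carrier female: 1/4
Expected count = 1/4 × 184 = 46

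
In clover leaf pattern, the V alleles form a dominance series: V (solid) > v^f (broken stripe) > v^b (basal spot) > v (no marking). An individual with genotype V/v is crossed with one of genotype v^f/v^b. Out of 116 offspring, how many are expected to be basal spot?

Cross: V/v × v^f/v^b
Allele dominance: V > v^f > v^b > v
Offspring genotypes: 1 V/v^f, 1 V/v^b, 1 v^f/v, 1 v^b/v
Phenotype counts: 2 solid, 1 broken stripe, 1 basal spot
basal spot: 1 out of 4 → fraction 1/4
Expected count = 1/4 × 116 = 29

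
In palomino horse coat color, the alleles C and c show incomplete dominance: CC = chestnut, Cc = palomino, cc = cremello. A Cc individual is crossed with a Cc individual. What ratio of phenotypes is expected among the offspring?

Punnett square for Cc × Cc:
Offspring genotypes: 1 CC, 2 Cc, 1 cc
Phenotype counts: 1 chestnut, 2 palomino, 1 cremello
Ratio: 1 chestnut : 2 palomino : 1 cremello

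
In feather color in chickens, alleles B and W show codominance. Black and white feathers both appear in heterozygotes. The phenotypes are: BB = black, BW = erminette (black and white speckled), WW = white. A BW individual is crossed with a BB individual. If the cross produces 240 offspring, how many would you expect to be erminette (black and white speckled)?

Punnett square for BW × BB:
Offspring genotypes: 2 BB, 2 BW
Phenotype counts: 2 black, 2 erminette (black and white speckled)
erminette (black and white speckled): 2 out of 4 → fraction 1/2
Expected count = 1/2 × 240 = 120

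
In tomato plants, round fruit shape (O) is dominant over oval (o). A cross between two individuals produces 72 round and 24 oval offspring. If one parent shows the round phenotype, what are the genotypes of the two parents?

Observed offspring: 72 round, 24 oval
The observed ratio simplifies to 3:1. Oval (oo) offspring appear, so each parent must contribute one o allele. The parent stated to show round carries O, so it is Oo. The other parent is then either Oo or oo: Oo × oo would give a 1:1 split, whereas Oo × Oo gives 3:1 — matching the data. So both parents are heterozygous (Oo × Oo).
Parent genotypes: Oo × Oo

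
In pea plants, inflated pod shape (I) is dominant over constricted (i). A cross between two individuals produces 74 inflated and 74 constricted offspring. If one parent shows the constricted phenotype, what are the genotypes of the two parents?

Observed offspring: 74 inflated, 74 constricted
The observed ratio simplifies to 1:1. One parent shows constricted, so its genotype must be ii. A 1:1 offspring split requires the other parent to be heterozygous (Ii).
Parent genotypes: ii × Ii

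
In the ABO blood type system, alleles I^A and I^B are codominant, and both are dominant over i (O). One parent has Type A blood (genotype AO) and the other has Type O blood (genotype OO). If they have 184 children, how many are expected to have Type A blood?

Cross: AO × OO
Possible offspring genotypes: 2 AO, 2 OO
Blood type counts: 2 Type A, 2 Type O
Probability of Type A: 2/4 = 1/2
Expected count = 1/2 × 184 = 92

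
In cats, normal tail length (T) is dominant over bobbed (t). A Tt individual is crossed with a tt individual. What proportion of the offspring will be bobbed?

Punnett square for Tt × tt:
Offspring genotypes: 2 Tt, 2 tt
normal: 2, bobbed: 2
bobbed: 2 out of 4
Probability: 2/4 = 1/2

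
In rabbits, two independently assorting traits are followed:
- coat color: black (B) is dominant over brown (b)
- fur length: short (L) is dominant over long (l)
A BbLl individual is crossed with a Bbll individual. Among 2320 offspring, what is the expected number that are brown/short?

Dihybrid cross BbLl × Bbll — consider each gene separately:
coat color: Bb × Bb → 1 BB, 2 Bb, 1 bb → 3 B_ : 1 bb (out of 4)
fur length: Ll × ll → 2 Ll, 2 ll → 2 L_ : 2 ll (out of 4)
Combine (counts out of 4 × 4 = 16): black/short (B_L_) = 3×2 = 6; black/long (B_ll) = 3×2 = 6; brown/short (bbL_) = 1×2 = 2; brown/long (bbll) = 1×2 = 2
Phenotype counts (out of 16): 6 black/short, 6 black/long, 2 brown/short, 2 brown/long
brown/short: 2 out of 16 → fraction 1/8
Expected count = 1/8 × 2320 = 290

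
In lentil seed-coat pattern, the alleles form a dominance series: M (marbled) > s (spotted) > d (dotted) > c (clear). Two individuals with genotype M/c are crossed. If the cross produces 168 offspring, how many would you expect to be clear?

Cross: M/c × M/c
Allele dominance: M > s > d > c
Offspring genotypes: 1 M/M, 2 M/c, 1 c/c
Phenotype counts: 3 marbled, 1 clear
clear: 1 out of 4 → fraction 1/4
Expected count = 1/4 × 168 = 42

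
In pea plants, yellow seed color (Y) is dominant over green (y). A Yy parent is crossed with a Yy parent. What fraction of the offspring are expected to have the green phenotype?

Punnett square for Yy × Yy:
Offspring genotypes: 1 YY, 2 Yy, 1 yy
Total offspring: 4
Count with target: 1
Probability: 1/4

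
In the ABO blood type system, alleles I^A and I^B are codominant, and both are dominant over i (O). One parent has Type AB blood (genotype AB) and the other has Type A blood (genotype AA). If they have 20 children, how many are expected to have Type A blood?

Cross: AB × AA
Possible offspring genotypes: 2 AA, 2 AB
Blood type counts: 2 Type A, 2 Type AB
Probability of Type A: 2/4 = 1/2
Expected count = 1/2 × 20 = 10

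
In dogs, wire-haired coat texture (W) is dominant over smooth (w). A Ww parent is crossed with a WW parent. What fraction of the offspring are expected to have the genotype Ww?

Punnett square for Ww × WW:
Offspring genotypes: 2 WW, 2 Ww
Total offspring: 4
Count with target: 2
Probability: 2/4 = 1/2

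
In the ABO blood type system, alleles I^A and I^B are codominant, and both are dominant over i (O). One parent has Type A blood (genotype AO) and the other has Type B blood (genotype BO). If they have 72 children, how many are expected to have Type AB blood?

Cross: AO × BO
Possible offspring genotypes: 1 AB, 1 AO, 1 BO, 1 OO
Blood type counts: 1 Type AB, 1 Type A, 1 Type B, 1 Type O
Probability of Type AB: 1/4
Expected count = 1/4 × 72 = 18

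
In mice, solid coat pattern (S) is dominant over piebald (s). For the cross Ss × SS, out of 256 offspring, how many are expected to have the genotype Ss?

Punnett square for Ss × SS:
Offspring genotypes: 2 SS, 2 Ss
Total offspring: 4
Count with target: 2
Probability: 2/4 = 1/2
Expected count = 1/2 × 256 = 128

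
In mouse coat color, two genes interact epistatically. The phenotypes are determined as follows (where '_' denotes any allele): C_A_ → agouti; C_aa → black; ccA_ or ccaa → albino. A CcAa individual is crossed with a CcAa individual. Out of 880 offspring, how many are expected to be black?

Cross: CcAa × CcAa — consider each gene separately:
C gene: Cc × Cc → 1 CC, 2 Cc, 1 cc → 3 C_ : 1 cc (out of 4)
A gene: Aa × Aa → 1 AA, 2 Aa, 1 aa → 3 A_ : 1 aa (out of 4)
Genotype classes (out of 4 × 4 = 16): C_A_ = 3×3 = 9; C_aa = 3×1 = 3; ccA_ = 1×3 = 3; ccaa = 1×1 = 1
Apply the phenotype rules: C_A_ (9) → agouti; C_aa (3) → black; ccA_ (3) + ccaa (1) → albino
Phenotype counts (out of 16): 9 agouti, 3 black, 4 albino
black: 3 out of 16 → fraction 3/16
Expected count = 3/16 × 880 = 165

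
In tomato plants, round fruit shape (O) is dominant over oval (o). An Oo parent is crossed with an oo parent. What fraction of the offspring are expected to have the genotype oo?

Punnett square for Oo × oo:
Offspring genotypes: 2 Oo, 2 oo
Total offspring: 4
Count with target: 2
Probability: 2/4 = 1/2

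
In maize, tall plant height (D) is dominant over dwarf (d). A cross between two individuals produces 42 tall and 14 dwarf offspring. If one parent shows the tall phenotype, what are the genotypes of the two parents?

Observed offspring: 42 tall, 14 dwarf
The observed ratio simplifies to 3:1. Dwarf (dd) offspring appear, so each parent must contribute one d allele. The parent stated to show tall carries D, so it is Dd. The other parent is then either Dd or dd: Dd × dd would give a 1:1 split, whereas Dd × Dd gives 3:1 — matching the data. So both parents are heterozygous (Dd × Dd).
Parent genotypes: Dd × Dd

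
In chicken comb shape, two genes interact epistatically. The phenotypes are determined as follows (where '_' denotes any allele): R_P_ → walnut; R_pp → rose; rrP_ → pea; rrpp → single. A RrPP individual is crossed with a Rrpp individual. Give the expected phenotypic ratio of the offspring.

Cross: RrPP × Rrpp — consider each gene separately:
R gene: Rr × Rr → 1 RR, 2 Rr, 1 rr → 3 R_ : 1 rr (out of 4)
P gene: PP × pp → 4 Pp → 4 P_ (out of 4)
Genotype classes (out of 4 × 4 = 16): R_P_ = 3×4 = 12; rrP_ = 1×4 = 4
Apply the phenotype rules: R_P_ (12) → walnut; rrP_ (4) → pea
Phenotype counts (out of 16): 12 walnut, 4 pea
Ratio: 3 walnut : 1 pea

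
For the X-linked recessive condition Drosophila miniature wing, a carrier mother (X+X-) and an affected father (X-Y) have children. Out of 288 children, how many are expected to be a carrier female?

Cross: X+X- × X-Y
Offspring: 1 X+X-, 1 X+Y, 1 X-X-, 1 X-Y
Probability of a carrier female: 1/4
Expected count = 1/4 × 288 = 72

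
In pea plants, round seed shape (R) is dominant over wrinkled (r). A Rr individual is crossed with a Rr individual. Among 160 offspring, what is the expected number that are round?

Punnett square for Rr × Rr:
Offspring genotypes: 1 RR, 2 Rr, 1 rr
round: 3, wrinkled: 1
round: 3 out of 4 → fraction 3/4
Expected count = 3/4 × 160 = 120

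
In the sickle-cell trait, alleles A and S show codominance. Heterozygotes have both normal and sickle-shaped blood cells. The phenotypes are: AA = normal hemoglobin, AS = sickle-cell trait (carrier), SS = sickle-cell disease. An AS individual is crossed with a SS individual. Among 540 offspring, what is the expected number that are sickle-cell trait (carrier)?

Punnett square for AS × SS:
Offspring genotypes: 2 AS, 2 SS
Phenotype counts: 2 sickle-cell trait (carrier), 2 sickle-cell disease
sickle-cell trait (carrier): 2 out of 4 → fraction 1/2
Expected count = 1/2 × 540 = 270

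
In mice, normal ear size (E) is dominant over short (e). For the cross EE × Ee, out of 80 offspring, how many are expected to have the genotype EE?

Punnett square for EE × Ee:
Offspring genotypes: 2 EE, 2 Ee
Total offspring: 4
Count with target: 2
Probability: 2/4 = 1/2
Expected count = 1/2 × 80 = 40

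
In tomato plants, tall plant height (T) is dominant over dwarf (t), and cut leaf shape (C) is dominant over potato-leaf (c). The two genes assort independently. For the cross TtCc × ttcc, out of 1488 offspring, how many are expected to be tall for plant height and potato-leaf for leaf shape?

Dihybrid cross TtCc × ttcc — consider each gene separately:
plant height: Tt × tt → 2 Tt, 2 tt → 2 T_ : 2 tt (out of 4)
leaf shape: Cc × cc → 2 Cc, 2 cc → 2 C_ : 2 cc (out of 4)
Looking for: tall (T_) and potato-leaf (cc)
P(tall) = 2/4, P(potato-leaf) = 2/4
P(both) = 2/4 × 2/4 = 4/16 = 1/4
Expected count = 1/4 × 1488 = 372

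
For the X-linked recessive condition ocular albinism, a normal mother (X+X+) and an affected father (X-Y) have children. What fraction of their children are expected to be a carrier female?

Cross: X+X+ × X-Y
Offspring: 2 X+X-, 2 X+Y
Probability of a carrier female: 2/4 = 1/2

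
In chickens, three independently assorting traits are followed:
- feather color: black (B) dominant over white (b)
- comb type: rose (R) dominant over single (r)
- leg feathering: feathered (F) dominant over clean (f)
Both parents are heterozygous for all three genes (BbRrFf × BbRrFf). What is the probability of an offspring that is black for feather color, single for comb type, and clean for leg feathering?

Trihybrid cross: BbRrFf × BbRrFf
Each trait segregates independently with a 3:1 phenotypic ratio, so each gene contributes 3/4 (dominant) or 1/4 (recessive).
Target: black (feather color), single (comb type), clean (leg feathering)
Probability = product of independent per-trait probabilities
= 3/4 × 1/4 × 1/4 = 3/64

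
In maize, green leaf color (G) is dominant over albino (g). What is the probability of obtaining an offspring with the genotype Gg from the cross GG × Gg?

Punnett square for GG × Gg:
Offspring genotypes: 2 GG, 2 Gg
Total offspring: 4
Count with target: 2
Probability: 2/4 = 1/2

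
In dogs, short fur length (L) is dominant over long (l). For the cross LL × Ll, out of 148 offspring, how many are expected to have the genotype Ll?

Punnett square for LL × Ll:
Offspring genotypes: 2 LL, 2 Ll
Total offspring: 4
Count with target: 2
Probability: 2/4 = 1/2
Expected count = 1/2 × 148 = 74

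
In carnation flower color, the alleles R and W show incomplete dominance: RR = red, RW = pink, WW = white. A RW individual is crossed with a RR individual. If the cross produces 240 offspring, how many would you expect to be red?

Punnett square for RW × RR:
Offspring genotypes: 2 RR, 2 RW
Phenotype counts: 2 red, 2 pink
red: 2 out of 4 → fraction 1/2
Expected count = 1/2 × 240 = 120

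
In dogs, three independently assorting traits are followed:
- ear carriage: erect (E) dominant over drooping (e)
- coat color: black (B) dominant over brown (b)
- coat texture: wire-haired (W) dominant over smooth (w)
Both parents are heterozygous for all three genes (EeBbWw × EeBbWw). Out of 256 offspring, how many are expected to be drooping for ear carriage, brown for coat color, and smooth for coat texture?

Trihybrid cross: EeBbWw × EeBbWw
Each trait segregates independently with a 3:1 phenotypic ratio, so each gene contributes 3/4 (dominant) or 1/4 (recessive).
Target: drooping (ear carriage), brown (coat color), smooth (coat texture)
Probability = product of independent per-trait probabilities
= 1/4 × 1/4 × 1/4 = 1/64
Expected count = 1/64 × 256 = 4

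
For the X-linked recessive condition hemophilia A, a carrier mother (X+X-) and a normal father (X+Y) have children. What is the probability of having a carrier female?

Cross: X+X- × X+Y
Offspring: 1 X+X+, 1 X+Y, 1 X+X-, 1 X-Y
Probability of a carrier female: 1/4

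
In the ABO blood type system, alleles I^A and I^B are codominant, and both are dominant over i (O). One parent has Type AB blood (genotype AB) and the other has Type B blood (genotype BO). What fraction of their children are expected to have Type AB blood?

Cross: AB × BO
Possible offspring genotypes: 1 AB, 1 AO, 1 BB, 1 BO
Blood type counts: 1 Type AB, 1 Type A, 2 Type B
Probability of Type AB: 1/4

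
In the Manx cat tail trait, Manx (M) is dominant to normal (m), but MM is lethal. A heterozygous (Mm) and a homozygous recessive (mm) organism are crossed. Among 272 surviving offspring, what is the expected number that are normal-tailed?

Cross: Mm × mm
Punnett square offspring (before lethality): 2 Mm, 2 mm
No MM offspring are produced in this cross.
normal-tailed: 2 out of 4 → fraction 1/2
Expected count = 1/2 × 272 = 136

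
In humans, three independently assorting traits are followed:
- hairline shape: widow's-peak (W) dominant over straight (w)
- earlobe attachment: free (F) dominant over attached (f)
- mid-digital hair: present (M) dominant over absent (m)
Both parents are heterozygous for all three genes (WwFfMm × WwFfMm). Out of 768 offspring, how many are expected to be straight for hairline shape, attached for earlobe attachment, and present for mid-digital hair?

Trihybrid cross: WwFfMm × WwFfMm
Each trait segregates independently with a 3:1 phenotypic ratio, so each gene contributes 3/4 (dominant) or 1/4 (recessive).
Target: straight (hairline shape), attached (earlobe attachment), present (mid-digital hair)
Probability = product of independent per-trait probabilities
= 1/4 × 1/4 × 3/4 = 3/64
Expected count = 3/64 × 768 = 36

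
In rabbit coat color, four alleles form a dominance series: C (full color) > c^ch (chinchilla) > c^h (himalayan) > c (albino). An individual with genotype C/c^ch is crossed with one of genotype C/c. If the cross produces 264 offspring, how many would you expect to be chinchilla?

Cross: C/c^ch × C/c
Allele dominance: C > c^ch > c^h > c
Offspring genotypes: 1 C/C, 1 C/c, 1 C/c^ch, 1 c^ch/c
Phenotype counts: 3 full color, 1 chinchilla
chinchilla: 1 out of 4 → fraction 1/4
Expected count = 1/4 × 264 = 66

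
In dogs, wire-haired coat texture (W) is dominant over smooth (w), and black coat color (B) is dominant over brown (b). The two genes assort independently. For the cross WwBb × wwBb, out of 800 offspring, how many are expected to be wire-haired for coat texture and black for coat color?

Dihybrid cross WwBb × wwBb — consider each gene separately:
coat texture: Ww × ww → 2 Ww, 2 ww → 2 W_ : 2 ww (out of 4)
coat color: Bb × Bb → 1 BB, 2 Bb, 1 bb → 3 B_ : 1 bb (out of 4)
Looking for: wire-haired (W_) and black (B_)
P(wire-haired) = 2/4, P(black) = 3/4
P(both) = 2/4 × 3/4 = 6/16 = 3/8
Expected count = 3/8 × 800 = 300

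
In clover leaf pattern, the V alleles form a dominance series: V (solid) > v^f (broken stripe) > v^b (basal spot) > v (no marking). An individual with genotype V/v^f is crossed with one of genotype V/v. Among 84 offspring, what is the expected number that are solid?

Cross: V/v^f × V/v
Allele dominance: V > v^f > v^b > v
Offspring genotypes: 1 V/V, 1 V/v, 1 V/v^f, 1 v^f/v
Phenotype counts: 3 solid, 1 broken stripe
solid: 3 out of 4 → fraction 3/4
Expected count = 3/4 × 84 = 63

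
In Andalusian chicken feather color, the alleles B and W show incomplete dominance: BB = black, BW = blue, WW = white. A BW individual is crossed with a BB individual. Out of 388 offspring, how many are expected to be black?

Punnett square for BW × BB:
Offspring genotypes: 2 BB, 2 BW
Phenotype counts: 2 black, 2 blue
black: 2 out of 4 → fraction 1/2
Expected count = 1/2 × 388 = 194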